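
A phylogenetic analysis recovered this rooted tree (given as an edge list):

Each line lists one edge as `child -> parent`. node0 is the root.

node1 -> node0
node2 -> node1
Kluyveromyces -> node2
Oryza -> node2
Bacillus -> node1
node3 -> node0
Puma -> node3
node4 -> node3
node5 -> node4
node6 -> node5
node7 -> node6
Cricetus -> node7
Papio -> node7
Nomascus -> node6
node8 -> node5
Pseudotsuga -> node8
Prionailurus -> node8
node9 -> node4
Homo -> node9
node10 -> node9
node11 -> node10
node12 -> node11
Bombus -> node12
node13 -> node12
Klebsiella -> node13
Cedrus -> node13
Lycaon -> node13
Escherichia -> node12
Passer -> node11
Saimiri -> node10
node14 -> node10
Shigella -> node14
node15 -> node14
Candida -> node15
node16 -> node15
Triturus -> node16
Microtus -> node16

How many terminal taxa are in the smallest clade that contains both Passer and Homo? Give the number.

The MRCA of Passer and Homo is the node subtending (Homo,(((Bombus,(Klebsiella,Cedrus,Lycaon),Escherichia),Passer),Saimiri,(Shigella,(Candida,(Triturus,Microtus))))).
That clade contains 12 terminal taxa: Bombus, Candida, Cedrus, Escherichia, Homo, Klebsiella, Lycaon, Microtus, Passer, Saimiri, Shigella, Triturus.

12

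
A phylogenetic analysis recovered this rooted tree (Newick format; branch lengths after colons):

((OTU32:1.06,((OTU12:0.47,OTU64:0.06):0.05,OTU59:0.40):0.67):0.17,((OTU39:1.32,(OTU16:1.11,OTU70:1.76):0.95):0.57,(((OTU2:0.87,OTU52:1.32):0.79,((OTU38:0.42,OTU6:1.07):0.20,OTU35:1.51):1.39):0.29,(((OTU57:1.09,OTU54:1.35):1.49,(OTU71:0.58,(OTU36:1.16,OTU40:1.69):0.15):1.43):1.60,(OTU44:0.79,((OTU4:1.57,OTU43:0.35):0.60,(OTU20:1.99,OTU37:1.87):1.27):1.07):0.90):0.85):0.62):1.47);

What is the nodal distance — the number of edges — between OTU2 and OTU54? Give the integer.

7

The MRCA of OTU2 and OTU54 is the node subtending (((OTU2,OTU52),((OTU38,OTU6),OTU35)),(((OTU57,OTU54),(OTU71,(OTU36,OTU40))),(OTU44,((OTU4,OTU43),(OTU20,OTU37))))).
From OTU2 up to that node: 3 branches. From OTU54 up to the same node: 4 branches. Total: 3 + 4 = 7.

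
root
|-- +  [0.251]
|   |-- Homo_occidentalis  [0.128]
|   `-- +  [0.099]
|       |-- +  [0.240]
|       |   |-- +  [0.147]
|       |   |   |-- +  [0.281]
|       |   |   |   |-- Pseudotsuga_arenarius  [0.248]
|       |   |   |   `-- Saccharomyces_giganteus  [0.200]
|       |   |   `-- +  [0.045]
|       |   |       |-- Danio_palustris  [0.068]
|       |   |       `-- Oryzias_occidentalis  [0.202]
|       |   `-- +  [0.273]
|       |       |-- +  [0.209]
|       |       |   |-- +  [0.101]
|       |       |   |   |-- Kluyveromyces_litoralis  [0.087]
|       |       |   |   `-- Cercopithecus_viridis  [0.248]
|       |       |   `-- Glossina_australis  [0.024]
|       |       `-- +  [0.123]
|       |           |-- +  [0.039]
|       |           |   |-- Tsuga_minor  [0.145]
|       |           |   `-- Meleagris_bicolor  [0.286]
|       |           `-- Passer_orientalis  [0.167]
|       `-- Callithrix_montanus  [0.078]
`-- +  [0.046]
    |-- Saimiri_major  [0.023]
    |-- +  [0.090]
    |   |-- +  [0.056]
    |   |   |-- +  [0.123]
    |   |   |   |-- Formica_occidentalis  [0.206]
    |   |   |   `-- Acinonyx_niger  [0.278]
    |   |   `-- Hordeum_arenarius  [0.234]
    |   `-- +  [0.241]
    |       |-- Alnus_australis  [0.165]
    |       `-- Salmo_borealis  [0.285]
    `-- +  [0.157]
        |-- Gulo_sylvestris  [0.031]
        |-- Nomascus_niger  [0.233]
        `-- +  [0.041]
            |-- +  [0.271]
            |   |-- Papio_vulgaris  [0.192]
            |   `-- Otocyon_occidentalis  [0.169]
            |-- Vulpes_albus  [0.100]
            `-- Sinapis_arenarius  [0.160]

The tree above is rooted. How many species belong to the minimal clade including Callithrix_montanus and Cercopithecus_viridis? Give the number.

11

The MRCA of Callithrix_montanus and Cercopithecus_viridis is the node subtending ((((Pseudotsuga_arenarius,Saccharomyces_giganteus),(Danio_palustris,Oryzias_occidentalis)),(((Kluyveromyces_litoralis,Cercopithecus_viridis),Glossina_australis),((Tsuga_minor,Meleagris_bicolor),Passer_orientalis))),Callithrix_montanus).
That clade contains 11 terminal taxa: Callithrix_montanus, Cercopithecus_viridis, Danio_palustris, Glossina_australis, Kluyveromyces_litoralis, Meleagris_bicolor, Oryzias_occidentalis, Passer_orientalis, Pseudotsuga_arenarius, Saccharomyces_giganteus, Tsuga_minor.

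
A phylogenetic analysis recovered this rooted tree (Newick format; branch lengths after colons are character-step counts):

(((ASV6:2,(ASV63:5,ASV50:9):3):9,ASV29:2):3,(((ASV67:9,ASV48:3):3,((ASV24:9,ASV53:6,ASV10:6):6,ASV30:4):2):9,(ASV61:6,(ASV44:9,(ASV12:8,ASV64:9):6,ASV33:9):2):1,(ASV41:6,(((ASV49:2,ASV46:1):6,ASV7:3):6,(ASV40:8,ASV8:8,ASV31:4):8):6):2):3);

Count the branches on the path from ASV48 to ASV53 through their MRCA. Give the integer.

The MRCA of ASV48 and ASV53 is the node subtending ((ASV67,ASV48),((ASV24,ASV53,ASV10),ASV30)).
From ASV48 up to that node: 2 branches. From ASV53 up to the same node: 3 branches. Total: 2 + 3 = 5.

5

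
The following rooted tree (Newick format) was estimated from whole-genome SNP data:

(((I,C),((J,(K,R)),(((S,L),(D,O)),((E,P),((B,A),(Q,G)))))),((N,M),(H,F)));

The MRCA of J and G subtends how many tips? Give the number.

13

The MRCA of J and G is the node subtending ((J,(K,R)),(((S,L),(D,O)),((E,P),((B,A),(Q,G))))).
That clade contains 13 terminal taxa: A, B, D, E, G, J, K, L, O, P, Q, R, S.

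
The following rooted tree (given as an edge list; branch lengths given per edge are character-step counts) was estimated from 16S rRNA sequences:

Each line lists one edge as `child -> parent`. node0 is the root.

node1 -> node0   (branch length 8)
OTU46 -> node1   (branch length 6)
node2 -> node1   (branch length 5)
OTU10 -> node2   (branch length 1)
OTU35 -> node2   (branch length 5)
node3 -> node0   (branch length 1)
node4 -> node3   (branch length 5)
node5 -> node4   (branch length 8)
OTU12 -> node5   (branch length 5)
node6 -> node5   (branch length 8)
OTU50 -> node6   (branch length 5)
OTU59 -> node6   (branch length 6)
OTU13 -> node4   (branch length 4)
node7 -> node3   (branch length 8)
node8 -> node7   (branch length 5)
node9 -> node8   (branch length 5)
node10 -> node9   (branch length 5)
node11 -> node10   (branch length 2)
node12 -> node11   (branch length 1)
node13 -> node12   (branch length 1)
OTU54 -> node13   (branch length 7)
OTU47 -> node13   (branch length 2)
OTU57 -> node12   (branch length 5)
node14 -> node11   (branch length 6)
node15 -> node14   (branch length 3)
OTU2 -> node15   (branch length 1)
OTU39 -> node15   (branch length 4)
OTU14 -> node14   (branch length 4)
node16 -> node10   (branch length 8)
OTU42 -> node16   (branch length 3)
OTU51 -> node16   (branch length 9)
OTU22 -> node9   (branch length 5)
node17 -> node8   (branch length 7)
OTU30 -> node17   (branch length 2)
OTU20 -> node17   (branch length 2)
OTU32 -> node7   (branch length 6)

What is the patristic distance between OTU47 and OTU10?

The path runs OTU47 → … → MRCA → … → OTU10; the MRCA is the root of the tree.
Branch lengths along that path: 2 + 1 + 1 + 2 + 5 + 5 + 5 + 8 + 1 + 8 + 5 + 1 = 44.

44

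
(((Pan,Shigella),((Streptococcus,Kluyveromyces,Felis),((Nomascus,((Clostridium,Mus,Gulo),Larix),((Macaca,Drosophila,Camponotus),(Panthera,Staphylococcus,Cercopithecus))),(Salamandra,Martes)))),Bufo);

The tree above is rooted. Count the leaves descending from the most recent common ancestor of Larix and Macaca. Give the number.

11

The MRCA of Larix and Macaca is the node subtending (Nomascus,((Clostridium,Mus,Gulo),Larix),((Macaca,Drosophila,Camponotus),(Panthera,Staphylococcus,Cercopithecus))).
That clade contains 11 terminal taxa: Camponotus, Cercopithecus, Clostridium, Drosophila, Gulo, Larix, Macaca, Mus, Nomascus, Panthera, Staphylococcus.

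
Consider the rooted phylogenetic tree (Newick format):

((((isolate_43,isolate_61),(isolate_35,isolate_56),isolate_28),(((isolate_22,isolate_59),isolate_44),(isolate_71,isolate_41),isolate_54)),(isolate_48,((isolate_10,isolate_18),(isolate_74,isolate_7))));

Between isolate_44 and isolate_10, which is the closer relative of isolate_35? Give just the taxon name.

The MRCA of isolate_35 and isolate_44 subtends (((isolate_43,isolate_61),(isolate_35,isolate_56),isolate_28),(((isolate_22,isolate_59),isolate_44),(isolate_71,isolate_41),isolate_54)) (11 taxa).
The MRCA of isolate_35 and isolate_10 is the root, subtending the entire tree (16 taxa).
The first is nested inside the second, so isolate_35 shares a more recent common ancestor with isolate_44.

isolate_44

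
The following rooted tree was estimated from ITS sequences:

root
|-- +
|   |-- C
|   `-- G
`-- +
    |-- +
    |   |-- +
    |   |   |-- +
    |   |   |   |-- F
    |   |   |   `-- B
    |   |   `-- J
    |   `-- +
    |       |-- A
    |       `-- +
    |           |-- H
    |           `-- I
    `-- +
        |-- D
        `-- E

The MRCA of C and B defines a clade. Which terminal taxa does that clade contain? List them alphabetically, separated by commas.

A, B, C, D, E, F, G, H, I, J

Tracing C: it sits inside (C,G).
Tracing B: it sits inside (F,B).
The smallest clade enclosing both is the whole tree (their MRCA is the root), so the answer is all 10 tips in alphabetical order.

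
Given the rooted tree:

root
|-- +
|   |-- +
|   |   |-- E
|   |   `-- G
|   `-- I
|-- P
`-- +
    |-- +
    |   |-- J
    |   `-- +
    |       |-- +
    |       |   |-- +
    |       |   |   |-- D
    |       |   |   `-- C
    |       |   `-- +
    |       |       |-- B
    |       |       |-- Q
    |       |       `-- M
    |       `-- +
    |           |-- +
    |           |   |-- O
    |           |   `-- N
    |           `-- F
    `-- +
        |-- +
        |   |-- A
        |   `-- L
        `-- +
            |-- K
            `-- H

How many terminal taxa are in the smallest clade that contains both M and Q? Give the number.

3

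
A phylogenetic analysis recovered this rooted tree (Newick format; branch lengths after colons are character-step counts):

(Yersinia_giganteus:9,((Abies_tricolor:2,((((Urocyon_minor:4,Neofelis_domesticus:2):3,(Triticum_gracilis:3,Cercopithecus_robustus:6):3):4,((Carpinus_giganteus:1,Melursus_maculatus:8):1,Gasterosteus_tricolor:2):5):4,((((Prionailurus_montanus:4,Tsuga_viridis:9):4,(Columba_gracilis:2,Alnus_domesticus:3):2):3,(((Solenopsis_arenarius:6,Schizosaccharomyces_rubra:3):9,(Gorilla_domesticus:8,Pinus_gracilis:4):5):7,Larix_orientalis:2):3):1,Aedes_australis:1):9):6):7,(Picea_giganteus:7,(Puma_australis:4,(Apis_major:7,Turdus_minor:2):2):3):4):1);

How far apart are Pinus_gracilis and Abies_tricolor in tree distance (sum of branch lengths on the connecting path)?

The path runs Pinus_gracilis → … → MRCA → … → Abies_tricolor; the MRCA is the node subtending (Abies_tricolor,((((Urocyon_minor,Neofelis_domesticus),(Triticum_gracilis,Cercopithecus_robustus)),((Carpinus_giganteus,Melursus_maculatus),Gasterosteus_tricolor)),((((Prionailurus_montanus,Tsuga_viridis),(Columba_gracilis,Alnus_domesticus)),(((Solenopsis_arenarius,Schizosaccharomyces_rubra),(Gorilla_domesticus,Pinus_gracilis)),Larix_orientalis)),Aedes_australis))).
Branch lengths along that path: 4 + 5 + 7 + 3 + 1 + 9 + 6 + 2 = 37.

37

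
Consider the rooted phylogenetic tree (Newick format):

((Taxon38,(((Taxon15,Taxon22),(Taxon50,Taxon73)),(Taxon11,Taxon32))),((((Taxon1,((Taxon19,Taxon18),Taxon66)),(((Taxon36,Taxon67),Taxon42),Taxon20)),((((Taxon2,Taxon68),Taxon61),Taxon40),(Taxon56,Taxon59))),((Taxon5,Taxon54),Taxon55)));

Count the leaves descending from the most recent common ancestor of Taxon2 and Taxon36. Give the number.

14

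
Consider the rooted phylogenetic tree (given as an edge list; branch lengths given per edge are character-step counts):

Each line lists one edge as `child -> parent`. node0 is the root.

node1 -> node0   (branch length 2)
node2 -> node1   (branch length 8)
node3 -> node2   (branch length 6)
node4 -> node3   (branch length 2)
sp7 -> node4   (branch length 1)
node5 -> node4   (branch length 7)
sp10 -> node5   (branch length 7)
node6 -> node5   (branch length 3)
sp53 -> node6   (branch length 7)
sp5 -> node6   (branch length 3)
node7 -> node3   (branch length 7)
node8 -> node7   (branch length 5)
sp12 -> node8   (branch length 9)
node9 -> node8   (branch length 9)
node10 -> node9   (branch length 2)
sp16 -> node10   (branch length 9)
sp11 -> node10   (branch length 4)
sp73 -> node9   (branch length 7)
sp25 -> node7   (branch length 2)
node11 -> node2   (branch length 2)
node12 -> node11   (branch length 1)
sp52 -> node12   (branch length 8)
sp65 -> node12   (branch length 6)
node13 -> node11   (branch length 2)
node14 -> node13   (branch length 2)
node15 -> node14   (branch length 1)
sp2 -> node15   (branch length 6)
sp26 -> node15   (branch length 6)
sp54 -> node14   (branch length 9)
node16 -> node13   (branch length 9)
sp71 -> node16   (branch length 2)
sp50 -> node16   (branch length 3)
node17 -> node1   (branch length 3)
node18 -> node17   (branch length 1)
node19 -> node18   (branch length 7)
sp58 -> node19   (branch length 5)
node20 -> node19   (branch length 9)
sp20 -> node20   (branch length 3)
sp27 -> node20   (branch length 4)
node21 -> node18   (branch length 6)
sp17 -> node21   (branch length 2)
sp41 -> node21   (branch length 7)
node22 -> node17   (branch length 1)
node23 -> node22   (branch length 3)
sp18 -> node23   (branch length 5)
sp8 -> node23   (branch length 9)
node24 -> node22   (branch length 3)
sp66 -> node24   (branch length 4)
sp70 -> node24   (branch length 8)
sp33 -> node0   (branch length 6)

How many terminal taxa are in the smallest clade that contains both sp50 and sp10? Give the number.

16

The MRCA of sp50 and sp10 is the node subtending (((sp7,(sp10,(sp53,sp5))),((sp12,((sp16,sp11),sp73)),sp25)),((sp52,sp65),(((sp2,sp26),sp54),(sp71,sp50)))).
That clade contains 16 terminal taxa: sp10, sp11, sp12, sp16, sp2, sp25, sp26, sp5, sp50, sp52, sp53, sp54, sp65, sp7, sp71, sp73.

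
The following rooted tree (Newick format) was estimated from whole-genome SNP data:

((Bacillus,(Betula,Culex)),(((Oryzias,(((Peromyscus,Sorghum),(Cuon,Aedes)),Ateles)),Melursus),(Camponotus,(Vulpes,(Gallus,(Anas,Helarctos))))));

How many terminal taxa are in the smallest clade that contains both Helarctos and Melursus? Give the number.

The MRCA of Helarctos and Melursus is the node subtending (((Oryzias,(((Peromyscus,Sorghum),(Cuon,Aedes)),Ateles)),Melursus),(Camponotus,(Vulpes,(Gallus,(Anas,Helarctos))))).
That clade contains 12 terminal taxa: Aedes, Anas, Ateles, Camponotus, Cuon, Gallus, Helarctos, Melursus, Oryzias, Peromyscus, Sorghum, Vulpes.

12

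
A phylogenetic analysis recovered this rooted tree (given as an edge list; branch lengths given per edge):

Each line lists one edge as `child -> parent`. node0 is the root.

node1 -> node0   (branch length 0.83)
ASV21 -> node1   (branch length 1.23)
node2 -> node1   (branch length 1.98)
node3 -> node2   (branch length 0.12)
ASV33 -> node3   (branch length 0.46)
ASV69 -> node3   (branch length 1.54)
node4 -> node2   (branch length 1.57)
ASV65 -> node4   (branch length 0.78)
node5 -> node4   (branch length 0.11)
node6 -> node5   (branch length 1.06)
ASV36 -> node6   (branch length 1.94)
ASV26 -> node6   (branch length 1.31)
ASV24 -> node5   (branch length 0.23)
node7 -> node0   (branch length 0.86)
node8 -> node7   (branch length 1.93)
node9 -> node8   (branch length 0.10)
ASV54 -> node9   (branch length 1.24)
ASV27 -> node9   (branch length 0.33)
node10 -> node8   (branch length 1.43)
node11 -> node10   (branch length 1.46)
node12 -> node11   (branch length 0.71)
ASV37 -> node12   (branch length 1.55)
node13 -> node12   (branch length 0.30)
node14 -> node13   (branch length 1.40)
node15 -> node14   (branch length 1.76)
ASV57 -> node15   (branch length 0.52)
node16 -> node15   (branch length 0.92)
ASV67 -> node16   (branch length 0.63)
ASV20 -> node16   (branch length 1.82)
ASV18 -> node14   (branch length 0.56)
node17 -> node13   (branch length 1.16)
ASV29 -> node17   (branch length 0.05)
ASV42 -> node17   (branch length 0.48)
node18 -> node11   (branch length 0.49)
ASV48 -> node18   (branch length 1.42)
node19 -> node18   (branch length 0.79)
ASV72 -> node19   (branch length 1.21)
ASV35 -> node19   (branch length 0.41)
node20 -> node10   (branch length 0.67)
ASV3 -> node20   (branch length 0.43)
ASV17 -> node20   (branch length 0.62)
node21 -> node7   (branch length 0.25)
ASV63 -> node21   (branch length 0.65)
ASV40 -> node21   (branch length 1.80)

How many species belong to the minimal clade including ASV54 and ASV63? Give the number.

The MRCA of ASV54 and ASV63 is the node subtending (((ASV54,ASV27),(((ASV37,(((ASV57,(ASV67,ASV20)),ASV18),(ASV29,ASV42))),(ASV48,(ASV72,ASV35))),(ASV3,ASV17))),(ASV63,ASV40)).
That clade contains 16 terminal taxa: ASV17, ASV18, ASV20, ASV27, ASV29, ASV3, ASV35, ASV37, ASV40, ASV42, ASV48, ASV54, ASV57, ASV63, ASV67, ASV72.

16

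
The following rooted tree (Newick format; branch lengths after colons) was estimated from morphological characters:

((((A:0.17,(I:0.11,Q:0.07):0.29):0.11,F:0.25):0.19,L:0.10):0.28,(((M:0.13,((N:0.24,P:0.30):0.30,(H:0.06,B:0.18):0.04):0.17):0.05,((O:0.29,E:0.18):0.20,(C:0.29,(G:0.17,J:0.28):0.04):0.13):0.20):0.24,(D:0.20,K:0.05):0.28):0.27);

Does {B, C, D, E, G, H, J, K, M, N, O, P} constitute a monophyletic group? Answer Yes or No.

The most recent common ancestor of these taxa subtends (((M,((N,P),(H,B))),((O,E),(C,(G,J)))),(D,K)).
That clade has exactly 12 tips — every listed taxon and nothing else — so the group is monophyletic.

Yes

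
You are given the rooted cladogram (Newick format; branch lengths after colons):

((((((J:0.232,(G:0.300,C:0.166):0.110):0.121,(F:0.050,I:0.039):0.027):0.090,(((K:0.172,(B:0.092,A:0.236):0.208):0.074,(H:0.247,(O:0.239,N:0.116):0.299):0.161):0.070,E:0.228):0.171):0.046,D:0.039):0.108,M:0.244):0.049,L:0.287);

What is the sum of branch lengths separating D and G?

The path runs D → … → MRCA → … → G; the MRCA is the node subtending ((((J,(G,C)),(F,I)),(((K,(B,A)),(H,(O,N))),E)),D).
Branch lengths along that path: 0.039 + 0.046 + 0.090 + 0.121 + 0.110 + 0.300 = 0.706.

0.706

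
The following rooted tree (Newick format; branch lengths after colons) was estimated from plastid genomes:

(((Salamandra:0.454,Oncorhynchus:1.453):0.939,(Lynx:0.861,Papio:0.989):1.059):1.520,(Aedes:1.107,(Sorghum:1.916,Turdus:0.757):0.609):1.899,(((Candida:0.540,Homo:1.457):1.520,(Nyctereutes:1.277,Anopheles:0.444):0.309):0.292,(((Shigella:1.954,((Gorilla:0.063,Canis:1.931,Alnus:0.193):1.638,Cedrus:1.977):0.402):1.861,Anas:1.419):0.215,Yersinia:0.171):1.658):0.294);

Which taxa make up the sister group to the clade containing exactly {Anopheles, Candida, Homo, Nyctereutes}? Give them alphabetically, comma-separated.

Alnus, Anas, Canis, Cedrus, Gorilla, Shigella, Yersinia

The clade containing exactly {Anopheles, Candida, Homo, Nyctereutes} attaches to the tree at the node subtending (((Candida,Homo),(Nyctereutes,Anopheles)),(((Shigella,((Gorilla,Canis,Alnus),Cedrus)),Anas),Yersinia)).
The other lineage descending from that same node — the sister group — is (((Shigella,((Gorilla,Canis,Alnus),Cedrus)),Anas),Yersinia); its 7 tips in alphabetical order are the answer.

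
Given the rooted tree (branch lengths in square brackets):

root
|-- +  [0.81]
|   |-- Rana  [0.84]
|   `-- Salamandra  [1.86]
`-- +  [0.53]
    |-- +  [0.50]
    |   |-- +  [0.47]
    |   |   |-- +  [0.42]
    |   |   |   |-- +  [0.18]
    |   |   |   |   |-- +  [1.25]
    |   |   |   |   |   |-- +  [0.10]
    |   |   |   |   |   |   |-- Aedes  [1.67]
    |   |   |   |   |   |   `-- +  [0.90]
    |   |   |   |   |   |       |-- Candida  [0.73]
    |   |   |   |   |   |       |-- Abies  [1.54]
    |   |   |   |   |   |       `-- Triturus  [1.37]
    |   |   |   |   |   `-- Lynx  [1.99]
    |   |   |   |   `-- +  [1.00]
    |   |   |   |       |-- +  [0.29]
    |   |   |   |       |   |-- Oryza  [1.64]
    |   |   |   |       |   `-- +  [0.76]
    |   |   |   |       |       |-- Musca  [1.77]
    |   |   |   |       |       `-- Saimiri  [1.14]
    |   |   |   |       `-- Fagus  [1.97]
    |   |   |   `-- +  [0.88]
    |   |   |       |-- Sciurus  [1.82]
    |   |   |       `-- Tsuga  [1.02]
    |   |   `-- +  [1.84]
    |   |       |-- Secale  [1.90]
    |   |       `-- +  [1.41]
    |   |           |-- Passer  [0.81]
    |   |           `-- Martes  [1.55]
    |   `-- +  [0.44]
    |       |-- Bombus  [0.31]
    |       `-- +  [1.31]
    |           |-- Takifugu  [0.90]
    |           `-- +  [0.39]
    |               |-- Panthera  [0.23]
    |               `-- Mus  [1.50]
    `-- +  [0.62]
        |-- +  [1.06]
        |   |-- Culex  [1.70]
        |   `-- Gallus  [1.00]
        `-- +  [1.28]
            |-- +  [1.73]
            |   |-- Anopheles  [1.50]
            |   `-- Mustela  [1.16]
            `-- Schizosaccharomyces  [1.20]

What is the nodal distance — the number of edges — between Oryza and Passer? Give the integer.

8

The MRCA of Oryza and Passer is the node subtending (((((Aedes,(Candida,Abies,Triturus)),Lynx),((Oryza,(Musca,Saimiri)),Fagus)),(Sciurus,Tsuga)),(Secale,(Passer,Martes))).
From Oryza up to that node: 5 branches. From Passer up to the same node: 3 branches. Total: 5 + 3 = 8.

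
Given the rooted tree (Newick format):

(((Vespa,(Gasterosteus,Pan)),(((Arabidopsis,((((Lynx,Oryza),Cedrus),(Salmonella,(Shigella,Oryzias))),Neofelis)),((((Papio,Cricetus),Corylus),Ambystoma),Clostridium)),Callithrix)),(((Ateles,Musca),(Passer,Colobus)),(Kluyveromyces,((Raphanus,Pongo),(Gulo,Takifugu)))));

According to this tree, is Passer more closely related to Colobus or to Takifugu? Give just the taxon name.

Colobus

The MRCA of Passer and Colobus subtends (Passer,Colobus) (2 taxa).
The MRCA of Passer and Takifugu subtends (((Ateles,Musca),(Passer,Colobus)),(Kluyveromyces,((Raphanus,Pongo),(Gulo,Takifugu)))) (9 taxa).
The first is nested inside the second, so Passer shares a more recent common ancestor with Colobus.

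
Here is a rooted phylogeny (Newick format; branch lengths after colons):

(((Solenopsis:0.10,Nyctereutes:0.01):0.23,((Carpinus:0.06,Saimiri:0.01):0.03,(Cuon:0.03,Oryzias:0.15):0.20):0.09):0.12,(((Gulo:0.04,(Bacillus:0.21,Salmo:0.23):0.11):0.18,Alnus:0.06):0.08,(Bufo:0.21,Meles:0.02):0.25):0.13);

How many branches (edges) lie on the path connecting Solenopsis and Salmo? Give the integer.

8

The MRCA of Solenopsis and Salmo is the root of the tree.
From Solenopsis up to that node: 3 branches. From Salmo up to the same node: 5 branches. Total: 3 + 5 = 8.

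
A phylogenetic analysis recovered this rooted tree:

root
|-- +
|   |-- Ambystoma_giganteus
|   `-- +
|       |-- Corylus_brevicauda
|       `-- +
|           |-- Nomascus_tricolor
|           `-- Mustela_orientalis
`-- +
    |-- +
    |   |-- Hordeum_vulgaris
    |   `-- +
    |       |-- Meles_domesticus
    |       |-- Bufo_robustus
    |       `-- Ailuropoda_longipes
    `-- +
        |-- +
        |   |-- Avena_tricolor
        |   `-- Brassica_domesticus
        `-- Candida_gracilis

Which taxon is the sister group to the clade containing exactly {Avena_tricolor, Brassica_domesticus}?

Candida_gracilis

The clade containing exactly {Avena_tricolor, Brassica_domesticus} attaches to the tree at the node subtending ((Avena_tricolor,Brassica_domesticus),Candida_gracilis).
The other lineage descending from that same node — the sister group — is the single tip Candida_gracilis.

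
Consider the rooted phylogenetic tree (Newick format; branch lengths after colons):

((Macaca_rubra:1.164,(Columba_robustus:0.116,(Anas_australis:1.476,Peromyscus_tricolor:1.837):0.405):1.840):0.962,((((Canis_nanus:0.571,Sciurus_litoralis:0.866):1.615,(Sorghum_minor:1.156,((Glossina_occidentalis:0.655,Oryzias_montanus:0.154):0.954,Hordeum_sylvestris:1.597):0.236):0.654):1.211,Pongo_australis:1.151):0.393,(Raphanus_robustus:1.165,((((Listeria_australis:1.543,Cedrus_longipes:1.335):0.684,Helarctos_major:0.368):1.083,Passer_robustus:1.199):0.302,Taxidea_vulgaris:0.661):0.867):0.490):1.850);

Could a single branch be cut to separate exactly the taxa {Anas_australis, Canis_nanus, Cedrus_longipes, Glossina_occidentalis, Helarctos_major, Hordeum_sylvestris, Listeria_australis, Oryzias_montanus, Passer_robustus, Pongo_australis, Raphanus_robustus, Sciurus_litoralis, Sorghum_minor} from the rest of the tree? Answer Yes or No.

No

The MRCA of the listed taxa is the root, so the smallest clade containing them is the whole tree.
That clade also contains Columba_robustus, Macaca_rubra, Peromyscus_tricolor, Taxidea_vulgaris, which are not in the proposed group, so the group is not monophyletic.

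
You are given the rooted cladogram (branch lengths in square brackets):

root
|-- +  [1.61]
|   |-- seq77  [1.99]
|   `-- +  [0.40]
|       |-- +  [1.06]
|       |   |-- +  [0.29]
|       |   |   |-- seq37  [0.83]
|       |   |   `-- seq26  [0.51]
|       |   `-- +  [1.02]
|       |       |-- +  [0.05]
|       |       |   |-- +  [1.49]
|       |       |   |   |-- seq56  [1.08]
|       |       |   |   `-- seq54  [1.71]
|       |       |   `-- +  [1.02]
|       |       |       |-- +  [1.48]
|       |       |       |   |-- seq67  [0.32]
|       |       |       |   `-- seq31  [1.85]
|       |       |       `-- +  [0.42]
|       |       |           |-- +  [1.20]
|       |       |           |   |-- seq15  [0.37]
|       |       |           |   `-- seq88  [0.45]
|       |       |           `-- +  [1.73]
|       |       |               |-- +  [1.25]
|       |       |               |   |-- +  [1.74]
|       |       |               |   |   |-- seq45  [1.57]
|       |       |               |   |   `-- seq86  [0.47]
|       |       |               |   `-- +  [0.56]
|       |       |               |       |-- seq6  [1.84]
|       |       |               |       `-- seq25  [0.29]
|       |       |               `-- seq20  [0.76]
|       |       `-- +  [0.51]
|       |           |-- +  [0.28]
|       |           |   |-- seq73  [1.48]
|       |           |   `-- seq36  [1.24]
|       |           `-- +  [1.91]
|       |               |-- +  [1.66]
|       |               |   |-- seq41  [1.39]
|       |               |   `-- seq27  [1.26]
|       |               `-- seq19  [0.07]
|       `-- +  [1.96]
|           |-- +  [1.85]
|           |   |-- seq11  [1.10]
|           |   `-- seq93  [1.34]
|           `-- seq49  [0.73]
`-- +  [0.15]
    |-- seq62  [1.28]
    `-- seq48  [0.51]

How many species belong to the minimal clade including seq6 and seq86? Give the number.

The MRCA of seq6 and seq86 is the node subtending ((seq45,seq86),(seq6,seq25)).
That clade contains 4 terminal taxa: seq25, seq45, seq6, seq86.

4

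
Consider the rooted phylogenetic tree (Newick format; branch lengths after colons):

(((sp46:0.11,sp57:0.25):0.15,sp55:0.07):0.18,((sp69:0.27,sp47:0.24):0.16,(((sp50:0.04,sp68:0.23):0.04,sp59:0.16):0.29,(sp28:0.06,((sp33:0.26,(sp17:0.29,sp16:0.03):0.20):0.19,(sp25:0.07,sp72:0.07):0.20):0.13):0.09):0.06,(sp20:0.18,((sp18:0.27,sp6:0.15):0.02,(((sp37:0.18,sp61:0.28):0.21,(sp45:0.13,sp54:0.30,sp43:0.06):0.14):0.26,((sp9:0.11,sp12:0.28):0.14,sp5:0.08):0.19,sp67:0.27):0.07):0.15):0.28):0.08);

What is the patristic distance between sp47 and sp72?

The path runs sp47 → … → MRCA → … → sp72; the MRCA is the node subtending ((sp69,sp47),(((sp50,sp68),sp59),(sp28,((sp33,(sp17,sp16)),(sp25,sp72)))),(sp20,((sp18,sp6),(((sp37,sp61),(sp45,sp54,sp43)),((sp9,sp12),sp5),sp67)))).
Branch lengths along that path: 0.24 + 0.16 + 0.06 + 0.09 + 0.13 + 0.20 + 0.07 = 0.95.

0.95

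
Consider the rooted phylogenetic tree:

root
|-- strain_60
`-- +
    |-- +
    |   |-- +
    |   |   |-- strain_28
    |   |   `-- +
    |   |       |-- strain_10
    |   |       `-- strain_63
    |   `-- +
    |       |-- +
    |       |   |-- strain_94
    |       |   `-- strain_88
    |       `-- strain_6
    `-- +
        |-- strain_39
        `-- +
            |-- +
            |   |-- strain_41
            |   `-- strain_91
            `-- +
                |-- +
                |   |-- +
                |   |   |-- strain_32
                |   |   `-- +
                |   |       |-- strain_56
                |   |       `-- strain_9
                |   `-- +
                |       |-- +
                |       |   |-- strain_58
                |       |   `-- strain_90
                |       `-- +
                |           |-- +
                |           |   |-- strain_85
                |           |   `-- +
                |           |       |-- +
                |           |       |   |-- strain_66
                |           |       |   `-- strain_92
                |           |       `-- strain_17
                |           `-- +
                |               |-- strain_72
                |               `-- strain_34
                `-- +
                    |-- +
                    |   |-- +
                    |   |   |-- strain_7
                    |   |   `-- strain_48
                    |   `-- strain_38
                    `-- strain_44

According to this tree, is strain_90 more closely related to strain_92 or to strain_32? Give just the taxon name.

strain_92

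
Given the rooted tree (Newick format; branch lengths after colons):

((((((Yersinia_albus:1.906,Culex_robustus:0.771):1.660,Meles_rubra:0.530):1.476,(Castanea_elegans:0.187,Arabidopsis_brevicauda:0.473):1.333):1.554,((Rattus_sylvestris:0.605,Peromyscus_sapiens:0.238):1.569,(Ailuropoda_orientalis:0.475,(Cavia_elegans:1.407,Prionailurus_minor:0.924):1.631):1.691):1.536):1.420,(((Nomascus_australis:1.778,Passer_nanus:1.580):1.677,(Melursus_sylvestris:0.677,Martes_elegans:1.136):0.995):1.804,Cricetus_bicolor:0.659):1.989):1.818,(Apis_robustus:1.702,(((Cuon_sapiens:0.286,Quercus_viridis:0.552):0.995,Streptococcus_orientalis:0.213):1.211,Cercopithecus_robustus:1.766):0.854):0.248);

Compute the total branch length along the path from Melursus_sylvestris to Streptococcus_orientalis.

9.809

The path runs Melursus_sylvestris → … → MRCA → … → Streptococcus_orientalis; the MRCA is the root of the tree.
Branch lengths along that path: 0.677 + 0.995 + 1.804 + 1.989 + 1.818 + 0.248 + 0.854 + 1.211 + 0.213 = 9.809.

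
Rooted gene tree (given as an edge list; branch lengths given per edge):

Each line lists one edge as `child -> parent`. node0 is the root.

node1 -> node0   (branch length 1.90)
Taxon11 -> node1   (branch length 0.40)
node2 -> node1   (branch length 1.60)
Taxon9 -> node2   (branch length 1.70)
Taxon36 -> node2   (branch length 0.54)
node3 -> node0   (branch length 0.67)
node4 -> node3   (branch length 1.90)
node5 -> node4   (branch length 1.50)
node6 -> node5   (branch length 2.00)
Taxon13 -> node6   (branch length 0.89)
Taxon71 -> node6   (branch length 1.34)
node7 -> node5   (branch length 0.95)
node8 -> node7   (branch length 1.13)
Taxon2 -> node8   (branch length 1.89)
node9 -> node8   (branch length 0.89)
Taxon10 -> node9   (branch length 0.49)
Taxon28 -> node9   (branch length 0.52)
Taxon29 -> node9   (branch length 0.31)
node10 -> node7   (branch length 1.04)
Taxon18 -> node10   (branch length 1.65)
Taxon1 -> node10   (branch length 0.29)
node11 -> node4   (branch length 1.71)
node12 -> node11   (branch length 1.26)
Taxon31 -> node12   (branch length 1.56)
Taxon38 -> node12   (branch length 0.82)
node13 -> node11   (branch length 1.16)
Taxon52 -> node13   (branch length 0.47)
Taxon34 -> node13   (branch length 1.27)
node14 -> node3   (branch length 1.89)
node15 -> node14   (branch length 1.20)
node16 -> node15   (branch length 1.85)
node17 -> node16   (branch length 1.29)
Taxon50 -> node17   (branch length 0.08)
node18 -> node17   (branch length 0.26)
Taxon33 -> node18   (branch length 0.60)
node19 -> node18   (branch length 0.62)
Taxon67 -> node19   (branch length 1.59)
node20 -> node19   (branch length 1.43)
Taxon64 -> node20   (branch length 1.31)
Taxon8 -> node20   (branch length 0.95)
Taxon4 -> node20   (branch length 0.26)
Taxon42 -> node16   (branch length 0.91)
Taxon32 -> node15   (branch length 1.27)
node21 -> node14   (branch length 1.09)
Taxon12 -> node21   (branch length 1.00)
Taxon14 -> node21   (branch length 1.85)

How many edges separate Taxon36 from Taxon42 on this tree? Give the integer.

The MRCA of Taxon36 and Taxon42 is the root of the tree.
From Taxon36 up to that node: 3 branches. From Taxon42 up to the same node: 5 branches. Total: 3 + 5 = 8.

8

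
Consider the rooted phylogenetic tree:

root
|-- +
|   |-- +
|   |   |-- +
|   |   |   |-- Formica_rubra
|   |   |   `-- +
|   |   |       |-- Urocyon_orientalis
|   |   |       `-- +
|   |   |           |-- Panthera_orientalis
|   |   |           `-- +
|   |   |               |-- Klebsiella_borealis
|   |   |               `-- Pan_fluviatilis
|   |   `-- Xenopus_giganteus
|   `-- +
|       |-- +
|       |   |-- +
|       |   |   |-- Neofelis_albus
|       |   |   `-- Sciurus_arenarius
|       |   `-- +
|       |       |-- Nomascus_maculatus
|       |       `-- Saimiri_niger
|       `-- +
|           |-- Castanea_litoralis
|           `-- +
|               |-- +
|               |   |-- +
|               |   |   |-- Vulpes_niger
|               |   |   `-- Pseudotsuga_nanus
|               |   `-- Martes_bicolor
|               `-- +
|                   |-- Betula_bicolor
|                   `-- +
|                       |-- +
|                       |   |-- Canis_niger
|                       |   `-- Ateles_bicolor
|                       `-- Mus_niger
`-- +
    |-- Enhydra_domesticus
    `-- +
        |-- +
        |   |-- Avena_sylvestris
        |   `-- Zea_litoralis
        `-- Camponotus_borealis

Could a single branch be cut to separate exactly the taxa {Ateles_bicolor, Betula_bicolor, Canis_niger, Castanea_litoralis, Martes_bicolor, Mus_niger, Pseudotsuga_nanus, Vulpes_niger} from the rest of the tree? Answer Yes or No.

The most recent common ancestor of these taxa subtends (Castanea_litoralis,(((Vulpes_niger,Pseudotsuga_nanus),Martes_bicolor),(Betula_bicolor,((Canis_niger,Ateles_bicolor),Mus_niger)))).
That clade has exactly 8 tips — every listed taxon and nothing else — so the group is monophyletic.

Yes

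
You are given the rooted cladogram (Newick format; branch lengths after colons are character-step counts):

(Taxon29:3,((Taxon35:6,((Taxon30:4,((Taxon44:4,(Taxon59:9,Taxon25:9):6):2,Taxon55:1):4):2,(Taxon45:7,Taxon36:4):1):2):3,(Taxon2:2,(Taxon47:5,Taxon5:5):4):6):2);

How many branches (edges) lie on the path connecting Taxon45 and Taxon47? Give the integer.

7

The MRCA of Taxon45 and Taxon47 is the node subtending ((Taxon35,((Taxon30,((Taxon44,(Taxon59,Taxon25)),Taxon55)),(Taxon45,Taxon36))),(Taxon2,(Taxon47,Taxon5))).
From Taxon45 up to that node: 4 branches. From Taxon47 up to the same node: 3 branches. Total: 4 + 3 = 7.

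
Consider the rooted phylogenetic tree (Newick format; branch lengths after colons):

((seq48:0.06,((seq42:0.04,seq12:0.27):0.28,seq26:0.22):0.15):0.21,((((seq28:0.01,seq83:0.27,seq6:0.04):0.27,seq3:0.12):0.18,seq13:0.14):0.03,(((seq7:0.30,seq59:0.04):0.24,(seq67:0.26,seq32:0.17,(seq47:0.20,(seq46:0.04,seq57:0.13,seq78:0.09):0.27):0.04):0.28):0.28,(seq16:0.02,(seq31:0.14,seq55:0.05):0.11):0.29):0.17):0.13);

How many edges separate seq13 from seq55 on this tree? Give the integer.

The MRCA of seq13 and seq55 is the node subtending ((((seq28,seq83,seq6),seq3),seq13),(((seq7,seq59),(seq67,seq32,(seq47,(seq46,seq57,seq78)))),(seq16,(seq31,seq55)))).
From seq13 up to that node: 2 branches. From seq55 up to the same node: 4 branches. Total: 2 + 4 = 6.

6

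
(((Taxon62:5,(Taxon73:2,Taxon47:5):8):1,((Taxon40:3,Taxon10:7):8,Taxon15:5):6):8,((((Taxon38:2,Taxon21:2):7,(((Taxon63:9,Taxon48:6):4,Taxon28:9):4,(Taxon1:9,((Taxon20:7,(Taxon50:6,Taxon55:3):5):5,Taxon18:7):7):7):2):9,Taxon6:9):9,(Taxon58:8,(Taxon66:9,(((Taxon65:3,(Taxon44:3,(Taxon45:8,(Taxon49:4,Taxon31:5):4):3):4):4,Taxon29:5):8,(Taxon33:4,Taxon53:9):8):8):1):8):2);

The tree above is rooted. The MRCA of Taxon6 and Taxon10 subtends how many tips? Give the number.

The MRCA of Taxon6 and Taxon10 is the root, so the clade is the entire tree.
That clade contains 27 terminal taxa: Taxon1, Taxon10, Taxon15, Taxon18, Taxon20, Taxon21, Taxon28, Taxon29, Taxon31, Taxon33, Taxon38, Taxon40, Taxon44, Taxon45, Taxon47, Taxon48, Taxon49, Taxon50, Taxon53, Taxon55, Taxon58, Taxon6, Taxon62, Taxon63, Taxon65, Taxon66, Taxon73.

27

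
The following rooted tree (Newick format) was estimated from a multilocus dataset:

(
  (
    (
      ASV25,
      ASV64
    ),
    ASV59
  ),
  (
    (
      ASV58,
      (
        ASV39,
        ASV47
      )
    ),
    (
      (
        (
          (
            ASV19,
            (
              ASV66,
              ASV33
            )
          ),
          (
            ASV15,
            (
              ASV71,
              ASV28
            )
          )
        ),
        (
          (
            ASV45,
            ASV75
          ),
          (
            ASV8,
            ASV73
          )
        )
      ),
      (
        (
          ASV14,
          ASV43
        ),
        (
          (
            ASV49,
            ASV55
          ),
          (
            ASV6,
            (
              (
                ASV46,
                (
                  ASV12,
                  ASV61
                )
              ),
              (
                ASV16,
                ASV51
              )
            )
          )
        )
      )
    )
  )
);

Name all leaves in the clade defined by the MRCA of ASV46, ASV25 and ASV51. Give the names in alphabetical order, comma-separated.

Tracing ASV46: it sits inside (ASV46,(ASV12,ASV61)).
Tracing ASV25: it sits inside (ASV25,ASV64).
Tracing ASV51: it sits inside (ASV16,ASV51).
The smallest clade enclosing all 3 is the whole tree (their MRCA is the root), so the answer is all 26 tips in alphabetical order.

ASV12, ASV14, ASV15, ASV16, ASV19, ASV25, ASV28, ASV33, ASV39, ASV43, ASV45, ASV46, ASV47, ASV49, ASV51, ASV55, ASV58, ASV59, ASV6, ASV61, ASV64, ASV66, ASV71, ASV73, ASV75, ASV8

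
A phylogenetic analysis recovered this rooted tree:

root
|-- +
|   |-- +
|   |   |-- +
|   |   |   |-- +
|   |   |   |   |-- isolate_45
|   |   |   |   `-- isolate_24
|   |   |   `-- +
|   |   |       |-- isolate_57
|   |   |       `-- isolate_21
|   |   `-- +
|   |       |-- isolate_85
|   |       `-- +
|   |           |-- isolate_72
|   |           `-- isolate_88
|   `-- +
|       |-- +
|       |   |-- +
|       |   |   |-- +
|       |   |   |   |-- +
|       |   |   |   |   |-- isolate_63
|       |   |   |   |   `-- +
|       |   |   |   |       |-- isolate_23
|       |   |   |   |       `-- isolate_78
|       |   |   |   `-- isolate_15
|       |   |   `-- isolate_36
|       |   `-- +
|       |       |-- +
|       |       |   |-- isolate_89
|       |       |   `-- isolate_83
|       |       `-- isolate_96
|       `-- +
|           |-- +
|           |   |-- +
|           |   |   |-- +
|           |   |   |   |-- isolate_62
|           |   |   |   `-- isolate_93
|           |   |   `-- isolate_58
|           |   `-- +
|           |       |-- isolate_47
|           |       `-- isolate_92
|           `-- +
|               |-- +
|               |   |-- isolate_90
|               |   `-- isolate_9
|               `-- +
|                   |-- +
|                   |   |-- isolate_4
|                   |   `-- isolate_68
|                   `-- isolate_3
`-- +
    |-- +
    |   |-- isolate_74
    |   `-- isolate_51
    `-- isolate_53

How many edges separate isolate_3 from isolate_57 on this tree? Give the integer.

The MRCA of isolate_3 and isolate_57 is the node subtending ((((isolate_45,isolate_24),(isolate_57,isolate_21)),(isolate_85,(isolate_72,isolate_88))),(((((isolate_63,(isolate_23,isolate_78)),isolate_15),isolate_36),((isolate_89,isolate_83),isolate_96)),((((isolate_62,isolate_93),isolate_58),(isolate_47,isolate_92)),((isolate_90,isolate_9),((isolate_4,isolate_68),isolate_3))))).
From isolate_3 up to that node: 5 branches. From isolate_57 up to the same node: 4 branches. Total: 5 + 4 = 9.

9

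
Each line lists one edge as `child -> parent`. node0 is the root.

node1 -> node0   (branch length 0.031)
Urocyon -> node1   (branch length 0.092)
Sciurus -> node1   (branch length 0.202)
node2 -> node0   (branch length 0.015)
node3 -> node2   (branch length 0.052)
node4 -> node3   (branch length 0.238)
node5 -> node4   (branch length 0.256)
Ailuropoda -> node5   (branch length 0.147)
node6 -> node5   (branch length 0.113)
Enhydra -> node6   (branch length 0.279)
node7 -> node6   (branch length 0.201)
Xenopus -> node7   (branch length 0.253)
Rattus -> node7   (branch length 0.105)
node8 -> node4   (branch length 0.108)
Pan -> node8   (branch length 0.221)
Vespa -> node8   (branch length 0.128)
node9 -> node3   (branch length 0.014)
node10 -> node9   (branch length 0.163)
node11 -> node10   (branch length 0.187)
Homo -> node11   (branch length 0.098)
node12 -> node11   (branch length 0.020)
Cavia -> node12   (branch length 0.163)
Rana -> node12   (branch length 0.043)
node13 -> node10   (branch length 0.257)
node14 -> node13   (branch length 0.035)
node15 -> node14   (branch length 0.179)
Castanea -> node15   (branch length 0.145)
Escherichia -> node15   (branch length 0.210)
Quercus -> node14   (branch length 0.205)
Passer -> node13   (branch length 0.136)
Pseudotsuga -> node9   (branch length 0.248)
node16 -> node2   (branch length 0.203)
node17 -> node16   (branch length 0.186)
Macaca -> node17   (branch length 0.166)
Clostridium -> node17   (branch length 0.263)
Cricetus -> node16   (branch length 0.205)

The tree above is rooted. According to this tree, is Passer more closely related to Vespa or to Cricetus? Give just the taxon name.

The MRCA of Passer and Vespa subtends (((Ailuropoda,(Enhydra,(Xenopus,Rattus))),(Pan,Vespa)),(((Homo,(Cavia,Rana)),(((Castanea,Escherichia),Quercus),Passer)),Pseudotsuga)) (14 taxa).
The MRCA of Passer and Cricetus subtends ((((Ailuropoda,(Enhydra,(Xenopus,Rattus))),(Pan,Vespa)),(((Homo,(Cavia,Rana)),(((Castanea,Escherichia),Quercus),Passer)),Pseudotsuga)),((Macaca,Clostridium),Cricetus)) (17 taxa).
The first is nested inside the second, so Passer shares a more recent common ancestor with Vespa.

Vespa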